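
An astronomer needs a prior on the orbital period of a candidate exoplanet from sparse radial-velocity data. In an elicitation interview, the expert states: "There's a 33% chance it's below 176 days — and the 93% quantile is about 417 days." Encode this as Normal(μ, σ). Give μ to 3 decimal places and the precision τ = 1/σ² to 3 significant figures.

For Normal(μ,σ), the p-quantile is μ + z_p·σ. Here z_{0.33} = -0.4399, z_{0.93} = 1.476.
So 176 = μ − 0.4399σ and 417 = μ + 1.476σ.
Subtracting: σ = (417 − 176)/(1.476 − (-0.4399)) = 125.802.
Then μ = 176 − (-0.4399)·125.802 = 231.342.
Precision τ = 1/σ² = 1/125.8² = 6.32e-05.

μ = 231.342, τ = 6.32e-05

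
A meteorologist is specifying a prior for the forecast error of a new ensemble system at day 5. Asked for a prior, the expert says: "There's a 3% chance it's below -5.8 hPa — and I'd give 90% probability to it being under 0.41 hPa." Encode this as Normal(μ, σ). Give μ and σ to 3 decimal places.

μ = -2.107, σ = 1.964

For Normal(μ,σ), the p-quantile is μ + z_p·σ. Here z_{0.03} = -1.881, z_{0.9} = 1.282.
So -5.8 = μ − 1.881σ and 0.41 = μ + 1.282σ.
Subtracting: σ = (0.41 − -5.8)/(1.282 − (-1.881)) = 1.964.
Then μ = -5.8 − (-1.881)·1.964 = -2.107.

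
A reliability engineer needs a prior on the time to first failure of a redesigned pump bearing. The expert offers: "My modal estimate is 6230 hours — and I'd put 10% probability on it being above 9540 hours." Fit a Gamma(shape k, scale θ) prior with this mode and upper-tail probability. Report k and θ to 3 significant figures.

k ≈ 11.3, θ ≈ 606

Gamma(k,θ) with k>1 has mode (k−1)θ, so θ = 6230/(k−1).
Need P(X < 9540) = 0.9 with θ tied to k this way. Start at k = 2, θ = 6230: P(X<9540) ≈ 0.453.
Too low — raise k to concentrate. Iterating converges to k ≈ 11.3.
Then θ = 6230/(11.3−1) ≈ 606.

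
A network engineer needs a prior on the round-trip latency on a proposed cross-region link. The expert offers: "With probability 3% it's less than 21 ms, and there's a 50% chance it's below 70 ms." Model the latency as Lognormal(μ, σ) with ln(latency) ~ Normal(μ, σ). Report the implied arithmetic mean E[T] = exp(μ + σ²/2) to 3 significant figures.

If T ~ Lognormal(μ,σ) then ln T ~ Normal(μ,σ), so the p-quantile of ln T is μ + z_p·σ.
ln(21) = 3.045 and ln(70) = 4.248; z_{0.03} = -1.881, z_{0.5} = 0.
σ = (4.248 − 3.045)/(0 − (-1.881)) = 0.640.
μ = 3.045 − (-1.881)·0.640 = 4.248.
E[T] = exp(μ + σ²/2) = exp(4.248 + 0.2049) = 85.9 ms.

E[T] ≈ 85.9 ms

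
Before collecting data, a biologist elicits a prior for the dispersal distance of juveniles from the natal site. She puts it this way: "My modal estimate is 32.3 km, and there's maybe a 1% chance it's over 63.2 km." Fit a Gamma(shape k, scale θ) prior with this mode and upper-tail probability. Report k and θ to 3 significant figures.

k ≈ 11.9, θ ≈ 2.95

Gamma(k,θ) with k>1 has mode (k−1)θ, so θ = 32.3/(k−1).
Need P(X < 63.2) = 0.99 with θ tied to k this way. Start at k = 2, θ = 32.3: P(X<63.2) ≈ 0.582.
Too low — raise k to concentrate. Iterating converges to k ≈ 11.9.
Then θ = 32.3/(11.9−1) ≈ 2.95.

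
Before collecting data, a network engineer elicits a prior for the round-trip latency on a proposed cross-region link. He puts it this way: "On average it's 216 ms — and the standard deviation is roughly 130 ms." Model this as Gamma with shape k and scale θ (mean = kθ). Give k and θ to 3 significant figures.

k ≈ 2.76, θ ≈ 78.2

For Gamma(k, scale θ): mean = kθ, variance = kθ², so CV = 1/√k.
CV = SD/mean = 130/216 = 0.6019, hence k = 1/CV² = 2.76.
Then θ = mean/k = 216/2.76 = 78.2.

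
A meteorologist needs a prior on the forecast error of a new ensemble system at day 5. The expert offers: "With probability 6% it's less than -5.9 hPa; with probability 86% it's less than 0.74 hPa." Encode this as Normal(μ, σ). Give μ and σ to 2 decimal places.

μ = -1.98, σ = 2.52

For Normal(μ,σ), the p-quantile is μ + z_p·σ. Here z_{0.06} = -1.555, z_{0.86} = 1.08.
So -5.9 = μ − 1.555σ and 0.74 = μ + 1.08σ.
Subtracting: σ = (0.74 − -5.9)/(1.08 − (-1.555)) = 2.52.
Then μ = -5.9 − (-1.555)·2.52 = -1.98.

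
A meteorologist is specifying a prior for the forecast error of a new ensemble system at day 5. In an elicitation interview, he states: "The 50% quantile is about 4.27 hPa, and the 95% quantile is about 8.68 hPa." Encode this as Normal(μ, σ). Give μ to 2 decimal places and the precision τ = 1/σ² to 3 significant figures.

μ = 4.27, τ = 0.139

For Normal(μ,σ), the p-quantile is μ + z_p·σ. Here z_{0.5} = 0, z_{0.95} = 1.645.
So 4.27 = μ + 0σ and 8.68 = μ + 1.645σ.
Subtracting: σ = (8.68 − 4.27)/(1.645 − (0)) = 2.68.
Then μ = 4.27 − (0)·2.68 = 4.27.
Precision τ = 1/σ² = 1/2.681² = 0.139.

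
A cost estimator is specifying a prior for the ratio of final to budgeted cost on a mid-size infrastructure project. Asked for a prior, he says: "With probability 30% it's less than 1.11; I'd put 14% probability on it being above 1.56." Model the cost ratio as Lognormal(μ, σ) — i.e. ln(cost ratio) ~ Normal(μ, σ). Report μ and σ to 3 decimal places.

If T ~ Lognormal(μ,σ) then ln T ~ Normal(μ,σ), so the p-quantile of ln T is μ + z_p·σ.
ln(1.11) = 0.1044 and ln(1.56) = 0.4447; z_{0.3} = -0.5244, z_{0.86} = 1.08.
σ = (0.4447 − 0.1044)/(1.08 − (-0.5244)) = 0.212.
μ = 0.1044 − (-0.5244)·0.212 = 0.216.

μ ≈ 0.216, σ ≈ 0.212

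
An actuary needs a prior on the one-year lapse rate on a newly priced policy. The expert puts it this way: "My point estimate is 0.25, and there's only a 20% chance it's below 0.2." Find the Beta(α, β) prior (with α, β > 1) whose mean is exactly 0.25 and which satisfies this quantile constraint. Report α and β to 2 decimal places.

α ≈ 13.67, β ≈ 41.01

With mean 0.25 fixed, write α = 0.25s, β = 0.75s where s = α+β.
Need P(θ < 0.2) = 0.2 under Beta(0.25s, 0.75s). Normal approximation: (q−m)/√(m(1−m)/s) ≈ z_{0.2} = -0.842, so s ≈ 0.25·0.75·(-0.842)²/(0.2−0.25)² = 53.1.
At s = 53.1: P(θ<0.2) ≈ 0.204. Adjusting to match 0.2 gives s ≈ 54.68.
So α = 0.25·54.68 ≈ 13.67, β = 0.75·54.68 ≈ 41.01.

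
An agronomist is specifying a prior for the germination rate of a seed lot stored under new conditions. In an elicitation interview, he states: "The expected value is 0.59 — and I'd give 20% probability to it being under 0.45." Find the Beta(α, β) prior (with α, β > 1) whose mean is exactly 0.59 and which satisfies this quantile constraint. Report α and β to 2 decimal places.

With mean 0.59 fixed, write α = 0.59s, β = 0.41s where s = α+β.
Need P(θ < 0.45) = 0.2 under Beta(0.59s, 0.41s). Normal approximation: (q−m)/√(m(1−m)/s) ≈ z_{0.2} = -0.842, so s ≈ 0.59·0.41·(-0.842)²/(0.45−0.59)² = 8.7.
At s = 8.7: P(θ<0.45) ≈ 0.198. Adjusting to match 0.2 gives s ≈ 8.61.
So α = 0.59·8.61 ≈ 5.08, β = 0.41·8.61 ≈ 3.53.

α ≈ 5.08, β ≈ 3.53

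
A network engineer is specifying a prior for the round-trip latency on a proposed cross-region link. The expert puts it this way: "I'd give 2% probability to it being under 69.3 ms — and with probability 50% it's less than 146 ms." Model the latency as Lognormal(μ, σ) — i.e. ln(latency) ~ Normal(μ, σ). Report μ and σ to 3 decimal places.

μ ≈ 4.984, σ ≈ 0.363

If T ~ Lognormal(μ,σ) then ln T ~ Normal(μ,σ), so the p-quantile of ln T is μ + z_p·σ.
ln(69.3) = 4.238 and ln(146) = 4.984; z_{0.02} = -2.054, z_{0.5} = 0.
σ = (4.984 − 4.238)/(0 − (-2.054)) = 0.363.
μ = 4.238 − (-2.054)·0.363 = 4.984.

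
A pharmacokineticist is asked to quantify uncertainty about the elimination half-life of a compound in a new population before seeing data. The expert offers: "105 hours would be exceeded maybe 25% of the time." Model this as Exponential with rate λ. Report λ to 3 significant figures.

P(T > 105.0) = e^(−λ·105.0) = 0.25, so λ = −ln(0.25)/105.0 = 0.0132.

λ ≈ 0.0132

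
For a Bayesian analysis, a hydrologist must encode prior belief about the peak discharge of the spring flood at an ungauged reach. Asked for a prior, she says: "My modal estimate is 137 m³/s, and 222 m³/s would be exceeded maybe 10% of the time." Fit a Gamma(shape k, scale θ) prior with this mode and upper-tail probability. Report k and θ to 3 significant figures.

k ≈ 9.08, θ ≈ 17

Gamma(k,θ) with k>1 has mode (k−1)θ, so θ = 137/(k−1).
Need P(X < 222) = 0.9 with θ tied to k this way. Start at k = 2, θ = 137: P(X<222) ≈ 0.482.
Too low — raise k to concentrate. Iterating converges to k ≈ 9.08.
Then θ = 137/(9.08−1) ≈ 17.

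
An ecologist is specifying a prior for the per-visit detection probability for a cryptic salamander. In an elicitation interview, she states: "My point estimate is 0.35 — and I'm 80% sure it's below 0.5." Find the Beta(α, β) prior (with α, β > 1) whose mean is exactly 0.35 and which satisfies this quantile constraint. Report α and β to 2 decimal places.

α ≈ 2.39, β ≈ 4.43

With mean 0.35 fixed, write α = 0.35s, β = 0.65s where s = α+β.
Need P(θ < 0.5) = 0.8 under Beta(0.35s, 0.65s). Normal approximation: (q−m)/√(m(1−m)/s) ≈ z_{0.8} = 0.842, so s ≈ 0.35·0.65·(0.842)²/(0.5−0.35)² = 7.2.
At s = 7.2: P(θ<0.5) ≈ 0.805. Adjusting to match 0.8 gives s ≈ 6.82.
So α = 0.35·6.82 ≈ 2.39, β = 0.65·6.82 ≈ 4.43.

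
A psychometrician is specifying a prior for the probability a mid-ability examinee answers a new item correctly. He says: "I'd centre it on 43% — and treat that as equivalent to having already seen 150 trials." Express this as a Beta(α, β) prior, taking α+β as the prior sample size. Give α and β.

α = 64.5, β = 85.5

Under the effective-sample-size interpretation, Beta(α, β) has prior mean α/(α+β) and prior sample size α+β.
So α+β = 150 and α/(α+β) = 0.43, giving α = 0.43·150 = 64.5 and β = 150 − 64.5 = 85.5.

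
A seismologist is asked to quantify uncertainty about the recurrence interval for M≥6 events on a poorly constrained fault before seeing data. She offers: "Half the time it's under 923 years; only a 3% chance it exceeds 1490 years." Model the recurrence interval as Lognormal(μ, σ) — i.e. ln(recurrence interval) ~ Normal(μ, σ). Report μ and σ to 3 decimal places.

If T ~ Lognormal(μ,σ) then ln T ~ Normal(μ,σ), so the p-quantile of ln T is μ + z_p·σ.
ln(923) = 6.828 and ln(1490) = 7.307; z_{0.5} = 0, z_{0.97} = 1.881.
σ = (7.307 − 6.828)/(1.881 − (0)) = 0.255.
μ = 6.828 − (0)·0.255 = 6.828.

μ ≈ 6.828, σ ≈ 0.255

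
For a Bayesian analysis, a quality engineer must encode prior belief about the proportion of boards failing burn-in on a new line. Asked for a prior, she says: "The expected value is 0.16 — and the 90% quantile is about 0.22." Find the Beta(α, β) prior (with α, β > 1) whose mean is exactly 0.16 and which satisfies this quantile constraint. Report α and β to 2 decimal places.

With mean 0.16 fixed, write α = 0.16s, β = 0.84s where s = α+β.
Need P(θ < 0.22) = 0.9 under Beta(0.16s, 0.84s). Normal approximation: (q−m)/√(m(1−m)/s) ≈ z_{0.9} = 1.28, so s ≈ 0.16·0.84·(1.28)²/(0.22−0.16)² = 61.3.
At s = 61.3: P(θ<0.22) ≈ 0.894. Adjusting to match 0.9 gives s ≈ 64.90.
So α = 0.16·64.90 ≈ 10.38, β = 0.84·64.90 ≈ 54.52.

α ≈ 10.38, β ≈ 54.52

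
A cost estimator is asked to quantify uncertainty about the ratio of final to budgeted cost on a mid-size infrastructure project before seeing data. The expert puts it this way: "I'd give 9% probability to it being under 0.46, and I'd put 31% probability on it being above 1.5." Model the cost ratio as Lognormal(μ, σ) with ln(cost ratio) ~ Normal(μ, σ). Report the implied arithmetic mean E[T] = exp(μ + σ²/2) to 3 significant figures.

If T ~ Lognormal(μ,σ) then ln T ~ Normal(μ,σ), so the p-quantile of ln T is μ + z_p·σ.
ln(0.46) = -0.7765 and ln(1.5) = 0.4055; z_{0.09} = -1.341, z_{0.69} = 0.4959.
σ = (0.4055 − -0.7765)/(0.4959 − (-1.341)) = 0.644.
μ = -0.7765 − (-1.341)·0.644 = 0.086.
E[T] = exp(μ + σ²/2) = exp(0.086 + 0.2071) = 1.34.

E[T] ≈ 1.34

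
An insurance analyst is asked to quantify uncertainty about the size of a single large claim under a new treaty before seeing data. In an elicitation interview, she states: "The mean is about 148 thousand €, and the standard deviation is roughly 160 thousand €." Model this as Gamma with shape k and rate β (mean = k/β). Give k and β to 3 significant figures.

For Gamma(k, rate β): mean = k/β, variance = k/β², so CV = 1/√k.
CV = SD/mean = 160/148 = 1.081, hence k = 1/CV² = 0.856.
Then β = k/mean = 0.856/148 = 0.00578.

k ≈ 0.856, β ≈ 0.00578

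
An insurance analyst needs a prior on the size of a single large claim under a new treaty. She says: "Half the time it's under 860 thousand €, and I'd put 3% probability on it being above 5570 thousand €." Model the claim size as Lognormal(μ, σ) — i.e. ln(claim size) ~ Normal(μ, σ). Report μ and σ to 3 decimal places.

If T ~ Lognormal(μ,σ) then ln T ~ Normal(μ,σ), so the p-quantile of ln T is μ + z_p·σ.
ln(860) = 6.757 and ln(5570) = 8.625; z_{0.5} = 0, z_{0.97} = 1.881.
σ = (8.625 − 6.757)/(1.881 − (0)) = 0.993.
μ = 6.757 − (0)·0.993 = 6.757.

μ ≈ 6.757, σ ≈ 0.993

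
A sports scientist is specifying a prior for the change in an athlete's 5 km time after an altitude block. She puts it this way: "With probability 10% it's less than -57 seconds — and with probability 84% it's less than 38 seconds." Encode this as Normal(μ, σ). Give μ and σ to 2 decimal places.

The p-quantile of Normal(μ,σ) is μ + z_p·σ, with z_{0.1} = -1.282 and z_{0.84} = 0.9945.
Eliminate σ: μ = (z₂·x₁ − z₁·x₂)/(z₂ − z₁) = (0.9945·-57 − (-1.282)·38)/2.276 = -3.51.
Then σ = (x₂ − x₁)/(z₂ − z₁) = (38 − -57)/2.276 = 41.74.

μ = -3.51, σ = 41.74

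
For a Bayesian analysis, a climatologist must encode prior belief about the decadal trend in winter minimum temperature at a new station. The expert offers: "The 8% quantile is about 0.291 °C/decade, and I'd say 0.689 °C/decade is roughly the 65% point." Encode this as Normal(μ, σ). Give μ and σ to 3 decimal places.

μ = 0.603, σ = 0.222

For Normal(μ,σ), the p-quantile is μ + z_p·σ. Here z_{0.08} = -1.405, z_{0.65} = 0.3853.
So 0.291 = μ − 1.405σ and 0.689 = μ + 0.3853σ.
Subtracting: σ = (0.689 − 0.291)/(0.3853 − (-1.405)) = 0.222.
Then μ = 0.291 − (-1.405)·0.222 = 0.603.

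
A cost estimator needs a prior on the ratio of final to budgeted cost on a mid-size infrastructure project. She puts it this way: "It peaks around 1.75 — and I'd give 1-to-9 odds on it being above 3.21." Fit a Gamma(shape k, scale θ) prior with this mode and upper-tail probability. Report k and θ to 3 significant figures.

Gamma(k,θ) with k>1 has mode (k−1)θ, so θ = 1.75/(k−1).
Need P(X < 3.21) = 0.9 with θ tied to k this way. Start at k = 2, θ = 1.75: P(X<3.21) ≈ 0.547.
Too low — raise k to concentrate. Iterating converges to k ≈ 6.18.
Then θ = 1.75/(6.18−1) ≈ 0.338.

k ≈ 6.18, θ ≈ 0.338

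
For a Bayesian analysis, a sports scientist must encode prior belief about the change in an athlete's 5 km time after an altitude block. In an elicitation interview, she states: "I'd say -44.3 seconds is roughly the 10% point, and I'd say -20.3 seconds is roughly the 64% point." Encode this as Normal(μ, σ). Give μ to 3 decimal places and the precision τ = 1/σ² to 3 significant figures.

μ = -25.546, τ = 0.00467

The p-quantile of Normal(μ,σ) is μ + z_p·σ, with z_{0.1} = -1.282 and z_{0.64} = 0.3585.
Eliminate σ: μ = (z₂·x₁ − z₁·x₂)/(z₂ − z₁) = (0.3585·-44.3 − (-1.282)·-20.3)/1.64 = -25.546.
Then σ = (x₂ − x₁)/(z₂ − z₁) = (-20.3 − -44.3)/1.64 = 14.634.
Precision τ = 1/σ² = 1/14.63² = 0.00467.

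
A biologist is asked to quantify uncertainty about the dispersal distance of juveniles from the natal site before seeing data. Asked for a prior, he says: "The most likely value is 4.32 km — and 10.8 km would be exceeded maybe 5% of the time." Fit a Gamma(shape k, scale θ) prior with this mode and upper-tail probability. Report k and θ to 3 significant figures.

k ≈ 4.23, θ ≈ 1.34

Gamma(k,θ) with k>1 has mode (k−1)θ, so θ = 4.32/(k−1).
Need P(X < 10.8) = 0.95 with θ tied to k this way. Start at k = 2, θ = 4.32: P(X<10.8) ≈ 0.713.
Too low — raise k to concentrate. Iterating converges to k ≈ 4.23.
Then θ = 4.32/(4.23−1) ≈ 1.34.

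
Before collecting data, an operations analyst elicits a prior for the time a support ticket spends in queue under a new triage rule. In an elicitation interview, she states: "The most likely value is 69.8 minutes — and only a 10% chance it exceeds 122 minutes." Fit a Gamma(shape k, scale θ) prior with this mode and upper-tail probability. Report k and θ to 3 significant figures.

Gamma(k,θ) with k>1 has mode (k−1)θ, so θ = 69.8/(k−1).
Need P(X < 122) = 0.9 with θ tied to k this way. Start at k = 2, θ = 69.8: P(X<122) ≈ 0.521.
Too low — raise k to concentrate. Iterating converges to k ≈ 7.09.
Then θ = 69.8/(7.09−1) ≈ 11.5.

k ≈ 7.09, θ ≈ 11.5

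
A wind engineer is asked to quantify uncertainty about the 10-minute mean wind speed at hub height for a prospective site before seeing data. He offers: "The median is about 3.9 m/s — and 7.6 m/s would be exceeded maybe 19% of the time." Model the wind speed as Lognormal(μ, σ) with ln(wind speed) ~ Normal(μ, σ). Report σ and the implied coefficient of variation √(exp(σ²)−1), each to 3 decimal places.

σ ≈ 0.760, CV ≈ 0.884

If T ~ Lognormal(μ,σ) then ln T ~ Normal(μ,σ), so the p-quantile of ln T is μ + z_p·σ.
ln(3.9) = 1.361 and ln(7.6) = 2.028; z_{0.5} = 0, z_{0.81} = 0.8779.
σ = (2.028 − 1.361)/(0.8779 − (0)) = 0.760.
μ = 1.361 − (0)·0.760 = 1.361.
CV = √(exp(σ²)−1) = √(exp(0.5775)−1) = 0.884.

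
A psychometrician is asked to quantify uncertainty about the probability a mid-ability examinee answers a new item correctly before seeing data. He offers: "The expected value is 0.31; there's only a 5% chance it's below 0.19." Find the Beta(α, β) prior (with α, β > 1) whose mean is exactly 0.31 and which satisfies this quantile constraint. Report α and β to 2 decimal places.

α ≈ 10.94, β ≈ 24.35

With mean 0.31 fixed, write α = 0.31s, β = 0.69s where s = α+β.
Need P(θ < 0.19) = 0.05 under Beta(0.31s, 0.69s). Normal approximation: (q−m)/√(m(1−m)/s) ≈ z_{0.05} = -1.64, so s ≈ 0.31·0.69·(-1.64)²/(0.19−0.31)² = 40.2.
At s = 40.2: P(θ<0.19) ≈ 0.039. Adjusting to match 0.05 gives s ≈ 35.29.
So α = 0.31·35.29 ≈ 10.94, β = 0.69·35.29 ≈ 24.35.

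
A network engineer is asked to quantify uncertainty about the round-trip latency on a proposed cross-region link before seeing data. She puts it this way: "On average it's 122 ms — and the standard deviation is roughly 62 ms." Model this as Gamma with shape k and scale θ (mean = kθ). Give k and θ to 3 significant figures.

For Gamma(k, scale θ): mean = kθ, variance = kθ², so CV = 1/√k.
CV = SD/mean = 62/122 = 0.5082, hence k = 1/CV² = 3.87.
Then θ = mean/k = 122/3.87 = 31.5.

k ≈ 3.87, θ ≈ 31.5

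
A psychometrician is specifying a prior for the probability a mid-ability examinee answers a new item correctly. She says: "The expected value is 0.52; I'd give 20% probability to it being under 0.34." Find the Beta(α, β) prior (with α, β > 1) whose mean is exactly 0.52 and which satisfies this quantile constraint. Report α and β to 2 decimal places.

α ≈ 2.88, β ≈ 2.66

With mean 0.52 fixed, write α = 0.52s, β = 0.48s where s = α+β.
Need P(θ < 0.34) = 0.2 under Beta(0.52s, 0.48s). Normal approximation: (q−m)/√(m(1−m)/s) ≈ z_{0.2} = -0.842, so s ≈ 0.52·0.48·(-0.842)²/(0.34−0.52)² = 5.5.
At s = 5.5: P(θ<0.34) ≈ 0.202. Adjusting to match 0.2 gives s ≈ 5.53.
So α = 0.52·5.53 ≈ 2.88, β = 0.48·5.53 ≈ 2.66.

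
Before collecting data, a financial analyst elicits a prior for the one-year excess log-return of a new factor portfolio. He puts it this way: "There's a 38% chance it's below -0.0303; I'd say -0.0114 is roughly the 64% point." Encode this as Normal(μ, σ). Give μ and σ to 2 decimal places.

μ = -0.02, σ = 0.03

For Normal(μ,σ), the p-quantile is μ + z_p·σ. Here z_{0.38} = -0.3055, z_{0.64} = 0.3585.
So -0.0303 = μ − 0.3055σ and -0.0114 = μ + 0.3585σ.
Subtracting: σ = (-0.0114 − -0.0303)/(0.3585 − (-0.3055)) = 0.03.
Then μ = -0.0303 − (-0.3055)·0.03 = -0.02.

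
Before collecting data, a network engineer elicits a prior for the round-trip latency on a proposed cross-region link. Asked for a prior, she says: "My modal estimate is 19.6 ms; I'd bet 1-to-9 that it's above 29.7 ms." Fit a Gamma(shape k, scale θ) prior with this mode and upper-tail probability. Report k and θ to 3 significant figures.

Gamma(k,θ) with k>1 has mode (k−1)θ, so θ = 19.6/(k−1).
Need P(X < 29.7) = 0.9 with θ tied to k this way. Start at k = 2, θ = 19.6: P(X<29.7) ≈ 0.447.
Too low — raise k to concentrate. Iterating converges to k ≈ 11.8.
Then θ = 19.6/(11.8−1) ≈ 1.82.

k ≈ 11.8, θ ≈ 1.82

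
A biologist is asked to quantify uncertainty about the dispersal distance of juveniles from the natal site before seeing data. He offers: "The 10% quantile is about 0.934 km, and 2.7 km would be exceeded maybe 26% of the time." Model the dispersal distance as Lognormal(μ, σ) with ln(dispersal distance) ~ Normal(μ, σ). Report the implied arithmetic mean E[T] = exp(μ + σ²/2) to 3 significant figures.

E[T] ≈ 2.2 km

If T ~ Lognormal(μ,σ) then ln T ~ Normal(μ,σ), so the p-quantile of ln T is μ + z_p·σ.
ln(0.934) = -0.06828 and ln(2.7) = 0.9933; z_{0.1} = -1.282, z_{0.74} = 0.6433.
σ = (0.9933 − -0.06828)/(0.6433 − (-1.282)) = 0.551.
μ = -0.06828 − (-1.282)·0.551 = 0.638.
E[T] = exp(μ + σ²/2) = exp(0.638 + 0.1521) = 2.2 km.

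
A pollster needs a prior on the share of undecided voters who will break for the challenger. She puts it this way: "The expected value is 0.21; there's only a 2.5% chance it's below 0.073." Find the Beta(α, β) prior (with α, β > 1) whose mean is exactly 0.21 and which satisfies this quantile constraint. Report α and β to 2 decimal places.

With mean 0.21 fixed, write α = 0.21s, β = 0.79s where s = α+β.
Need P(θ < 0.073) = 0.025 under Beta(0.21s, 0.79s). Normal approximation: (q−m)/√(m(1−m)/s) ≈ z_{0.025} = -1.96, so s ≈ 0.21·0.79·(-1.96)²/(0.073−0.21)² = 34.0.
At s = 34.0: P(θ<0.073) ≈ 0.007. Adjusting to match 0.025 gives s ≈ 22.77.
So α = 0.21·22.77 ≈ 4.78, β = 0.79·22.77 ≈ 17.98.

α ≈ 4.78, β ≈ 17.98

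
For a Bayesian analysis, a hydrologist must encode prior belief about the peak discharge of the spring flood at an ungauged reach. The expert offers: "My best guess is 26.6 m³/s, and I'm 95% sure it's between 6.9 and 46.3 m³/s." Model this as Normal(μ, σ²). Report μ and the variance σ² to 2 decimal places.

A symmetric 95% interval runs μ ± z·σ with z = 1.96.
Half-width = 19.7, so σ = 19.7/1.96 = 10.051 and σ² = 101.03.
μ is the stated best guess, 26.60.

μ = 26.60, σ² = 101.03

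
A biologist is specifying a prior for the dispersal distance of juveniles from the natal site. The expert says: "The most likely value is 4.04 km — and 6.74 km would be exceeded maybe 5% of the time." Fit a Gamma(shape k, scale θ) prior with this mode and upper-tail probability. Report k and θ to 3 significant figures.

Gamma(k,θ) with k>1 has mode (k−1)θ, so θ = 4.04/(k−1).
Need P(X < 6.74) = 0.95 with θ tied to k this way. Start at k = 2, θ = 4.04: P(X<6.74) ≈ 0.497.
Too low — raise k to concentrate. Iterating converges to k ≈ 11.7.
Then θ = 4.04/(11.7−1) ≈ 0.379.

k ≈ 11.7, θ ≈ 0.379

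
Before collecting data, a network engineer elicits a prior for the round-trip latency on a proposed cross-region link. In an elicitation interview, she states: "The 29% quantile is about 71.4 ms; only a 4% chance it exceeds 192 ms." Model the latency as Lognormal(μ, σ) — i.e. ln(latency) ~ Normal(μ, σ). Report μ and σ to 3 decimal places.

If T ~ Lognormal(μ,σ) then ln T ~ Normal(μ,σ), so the p-quantile of ln T is μ + z_p·σ.
ln(71.4) = 4.268 and ln(192) = 5.257; z_{0.29} = -0.5534, z_{0.96} = 1.751.
σ = (5.257 − 4.268)/(1.751 − (-0.5534)) = 0.429.
μ = 4.268 − (-0.5534)·0.429 = 4.506.

μ ≈ 4.506, σ ≈ 0.429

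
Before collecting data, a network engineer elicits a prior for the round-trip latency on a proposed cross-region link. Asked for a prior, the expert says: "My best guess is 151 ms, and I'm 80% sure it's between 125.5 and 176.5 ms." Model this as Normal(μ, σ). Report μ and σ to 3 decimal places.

μ = 151.000, σ = 19.898

A symmetric 80% interval runs μ ± z·σ with z = 1.282.
Half-width = 25.5, so σ = 25.5/1.282 = 19.898.
μ is the stated best guess, 151.000.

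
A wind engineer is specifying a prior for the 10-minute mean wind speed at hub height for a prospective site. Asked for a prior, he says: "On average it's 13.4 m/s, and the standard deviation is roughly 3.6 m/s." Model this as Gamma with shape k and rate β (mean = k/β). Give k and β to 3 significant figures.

For Gamma(k, rate β): mean = k/β, variance = k/β², so CV = 1/√k.
CV = SD/mean = 3.6/13.4 = 0.2687, hence k = 1/CV² = 13.9.
Then β = k/mean = 13.9/13.4 = 1.03.

k ≈ 13.9, β ≈ 1.03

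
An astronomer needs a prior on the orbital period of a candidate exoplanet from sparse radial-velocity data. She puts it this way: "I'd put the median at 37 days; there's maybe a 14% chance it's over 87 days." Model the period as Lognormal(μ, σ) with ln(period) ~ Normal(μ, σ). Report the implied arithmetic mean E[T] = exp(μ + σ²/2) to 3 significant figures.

E[T] ≈ 50.6 days

If T ~ Lognormal(μ,σ) then ln T ~ Normal(μ,σ), so the p-quantile of ln T is μ + z_p·σ.
ln(37) = 3.611 and ln(87) = 4.466; z_{0.5} = 0, z_{0.86} = 1.08.
σ = (4.466 − 3.611)/(1.08 − (0)) = 0.791.
μ = 3.611 − (0)·0.791 = 3.611.
E[T] = exp(μ + σ²/2) = exp(3.611 + 0.3132) = 50.6 days.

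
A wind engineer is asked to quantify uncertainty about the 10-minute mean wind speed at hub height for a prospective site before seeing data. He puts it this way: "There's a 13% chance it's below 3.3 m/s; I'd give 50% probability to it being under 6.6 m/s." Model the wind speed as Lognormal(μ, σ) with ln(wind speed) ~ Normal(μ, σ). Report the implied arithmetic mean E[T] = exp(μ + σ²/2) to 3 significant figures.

E[T] ≈ 7.98 m/s

If T ~ Lognormal(μ,σ) then ln T ~ Normal(μ,σ), so the p-quantile of ln T is μ + z_p·σ.
ln(3.3) = 1.194 and ln(6.6) = 1.887; z_{0.13} = -1.126, z_{0.5} = 0.
σ = (1.887 − 1.194)/(0 − (-1.126)) = 0.615.
μ = 1.194 − (-1.126)·0.615 = 1.887.
E[T] = exp(μ + σ²/2) = exp(1.887 + 0.1893) = 7.98 m/s.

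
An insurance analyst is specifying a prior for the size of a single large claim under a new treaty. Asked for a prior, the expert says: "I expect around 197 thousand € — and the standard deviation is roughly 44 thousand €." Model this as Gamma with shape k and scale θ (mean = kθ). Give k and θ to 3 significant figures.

k ≈ 20, θ ≈ 9.83

For Gamma(k, scale θ): mean = kθ, variance = kθ², so CV = 1/√k.
CV = SD/mean = 44/197 = 0.2234, hence k = 1/CV² = 20.
Then θ = mean/k = 197/20 = 9.83.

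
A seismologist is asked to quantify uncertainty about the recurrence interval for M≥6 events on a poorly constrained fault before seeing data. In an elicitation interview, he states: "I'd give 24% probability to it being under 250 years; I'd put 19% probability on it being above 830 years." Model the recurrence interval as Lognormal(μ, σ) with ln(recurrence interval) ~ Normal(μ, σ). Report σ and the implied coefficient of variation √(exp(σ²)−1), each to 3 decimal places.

σ ≈ 0.757, CV ≈ 0.880

If T ~ Lognormal(μ,σ) then ln T ~ Normal(μ,σ), so the p-quantile of ln T is μ + z_p·σ.
ln(250) = 5.521 and ln(830) = 6.721; z_{0.24} = -0.7063, z_{0.81} = 0.8779.
σ = (6.721 − 5.521)/(0.8779 − (-0.7063)) = 0.757.
μ = 5.521 − (-0.7063)·0.757 = 6.056.
CV = √(exp(σ²)−1) = √(exp(0.5737)−1) = 0.880.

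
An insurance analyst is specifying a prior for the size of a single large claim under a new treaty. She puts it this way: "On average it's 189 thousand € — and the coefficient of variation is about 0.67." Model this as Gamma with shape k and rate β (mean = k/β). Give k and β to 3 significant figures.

For Gamma(k, rate β): mean = k/β, variance = k/β², so CV = 1/√k.
CV = 0.67, hence k = 1/CV² = 2.23.
Then β = k/mean = 2.23/189 = 0.0118.

k ≈ 2.23, β ≈ 0.0118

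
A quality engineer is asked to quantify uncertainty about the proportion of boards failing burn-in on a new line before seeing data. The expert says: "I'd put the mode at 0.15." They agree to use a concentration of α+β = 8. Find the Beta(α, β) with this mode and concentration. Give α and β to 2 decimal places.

For α,β > 1 the Beta mode is (α−1)/(α+β−2). With α+β = 8, the mode is (α−1)/6.
Set (α−1)/6 = 0.15 → α = 1 + 0.15·6 = 1.90.
β = 8 − α = 6.10.

α = 1.90, β = 6.10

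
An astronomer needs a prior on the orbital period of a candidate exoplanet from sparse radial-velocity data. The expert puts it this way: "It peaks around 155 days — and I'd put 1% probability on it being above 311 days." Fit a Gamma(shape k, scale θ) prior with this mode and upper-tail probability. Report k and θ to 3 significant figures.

k ≈ 11.1, θ ≈ 15.3

Gamma(k,θ) with k>1 has mode (k−1)θ, so θ = 155/(k−1).
Need P(X < 311) = 0.99 with θ tied to k this way. Start at k = 2, θ = 155: P(X<311) ≈ 0.596.
Too low — raise k to concentrate. Iterating converges to k ≈ 11.1.
Then θ = 155/(11.1−1) ≈ 15.3.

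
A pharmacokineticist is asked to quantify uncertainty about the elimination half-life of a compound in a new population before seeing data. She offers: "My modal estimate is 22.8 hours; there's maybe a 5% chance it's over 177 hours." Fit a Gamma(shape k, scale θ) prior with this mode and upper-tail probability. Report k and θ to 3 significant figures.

Gamma(k,θ) with k>1 has mode (k−1)θ, so θ = 22.8/(k−1).
Need P(X < 177) = 0.95 with θ tied to k this way. Start at k = 2, θ = 22.8: P(X<177) ≈ 0.996.
Too high — lower k to spread out. Iterating converges to k ≈ 1.5.
Then θ = 22.8/(1.5−1) ≈ 45.2.

k ≈ 1.5, θ ≈ 45.2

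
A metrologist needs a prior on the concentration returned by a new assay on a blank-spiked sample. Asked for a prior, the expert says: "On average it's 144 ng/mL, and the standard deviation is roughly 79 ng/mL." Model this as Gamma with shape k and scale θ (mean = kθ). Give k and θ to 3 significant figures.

k ≈ 3.32, θ ≈ 43.3

For Gamma(k, scale θ): mean = kθ, variance = kθ², so CV = 1/√k.
CV = SD/mean = 79/144 = 0.5486, hence k = 1/CV² = 3.32.
Then θ = mean/k = 144/3.32 = 43.3.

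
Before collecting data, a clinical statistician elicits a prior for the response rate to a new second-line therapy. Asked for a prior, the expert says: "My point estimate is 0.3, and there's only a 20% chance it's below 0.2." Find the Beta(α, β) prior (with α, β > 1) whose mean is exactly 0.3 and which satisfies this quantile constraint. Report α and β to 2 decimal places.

α ≈ 4.63, β ≈ 10.80

With mean 0.3 fixed, write α = 0.3s, β = 0.7s where s = α+β.
Need P(θ < 0.2) = 0.2 under Beta(0.3s, 0.7s). Normal approximation: (q−m)/√(m(1−m)/s) ≈ z_{0.2} = -0.842, so s ≈ 0.3·0.7·(-0.842)²/(0.2−0.3)² = 14.9.
At s = 14.9: P(θ<0.2) ≈ 0.205. Adjusting to match 0.2 gives s ≈ 15.43.
So α = 0.3·15.43 ≈ 4.63, β = 0.7·15.43 ≈ 10.80.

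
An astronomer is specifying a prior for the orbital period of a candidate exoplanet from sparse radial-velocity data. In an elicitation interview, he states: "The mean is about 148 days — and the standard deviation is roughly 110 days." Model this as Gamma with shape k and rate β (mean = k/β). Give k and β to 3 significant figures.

k ≈ 1.81, β ≈ 0.0122

For Gamma(k, rate β): mean = k/β, variance = k/β², so CV = 1/√k.
CV = SD/mean = 110/148 = 0.7432, hence k = 1/CV² = 1.81.
Then β = k/mean = 1.81/148 = 0.0122.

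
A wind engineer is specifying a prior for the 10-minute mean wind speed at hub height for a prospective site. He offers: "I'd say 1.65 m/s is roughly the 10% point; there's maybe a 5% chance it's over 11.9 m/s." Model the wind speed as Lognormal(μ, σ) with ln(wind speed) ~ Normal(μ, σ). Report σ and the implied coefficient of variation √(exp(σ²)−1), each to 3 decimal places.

σ ≈ 0.675, CV ≈ 0.760

If T ~ Lognormal(μ,σ) then ln T ~ Normal(μ,σ), so the p-quantile of ln T is μ + z_p·σ.
ln(1.65) = 0.5008 and ln(11.9) = 2.477; z_{0.1} = -1.282, z_{0.95} = 1.645.
σ = (2.477 − 0.5008)/(1.645 − (-1.282)) = 0.675.
μ = 0.5008 − (-1.282)·0.675 = 1.366.
CV = √(exp(σ²)−1) = √(exp(0.4558)−1) = 0.760.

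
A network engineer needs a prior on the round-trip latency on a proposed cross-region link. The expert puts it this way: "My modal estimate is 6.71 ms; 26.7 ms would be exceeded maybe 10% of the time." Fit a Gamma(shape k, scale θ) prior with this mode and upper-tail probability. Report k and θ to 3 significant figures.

Gamma(k,θ) with k>1 has mode (k−1)θ, so θ = 6.71/(k−1).
Need P(X < 26.7) = 0.9 with θ tied to k this way. Start at k = 2, θ = 6.71: P(X<26.7) ≈ 0.907.
Too high — lower k to spread out. Iterating converges to k ≈ 1.96.
Then θ = 6.71/(1.96−1) ≈ 6.96.

k ≈ 1.96, θ ≈ 6.96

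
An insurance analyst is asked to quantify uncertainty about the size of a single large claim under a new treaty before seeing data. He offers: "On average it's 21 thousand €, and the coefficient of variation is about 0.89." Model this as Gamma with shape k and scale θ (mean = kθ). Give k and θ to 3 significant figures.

k ≈ 1.26, θ ≈ 16.6

For Gamma(k, scale θ): mean = kθ, variance = kθ², so CV = 1/√k.
CV = 0.89, hence k = 1/CV² = 1.26.
Then θ = mean/k = 21/1.26 = 16.6.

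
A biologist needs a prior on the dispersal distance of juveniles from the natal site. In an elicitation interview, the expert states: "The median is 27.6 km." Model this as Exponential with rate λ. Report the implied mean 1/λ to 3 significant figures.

Exponential median = ln 2 / λ, so λ = ln 2 / 27.6 = 0.0251.
Mean = 1/λ = 39.8 km.

mean ≈ 39.8 km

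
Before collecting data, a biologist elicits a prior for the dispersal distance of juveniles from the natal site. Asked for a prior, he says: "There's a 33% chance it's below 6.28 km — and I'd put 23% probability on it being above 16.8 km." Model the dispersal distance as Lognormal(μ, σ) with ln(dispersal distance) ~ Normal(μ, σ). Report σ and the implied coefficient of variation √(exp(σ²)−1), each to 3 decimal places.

σ ≈ 0.835, CV ≈ 1.004

If T ~ Lognormal(μ,σ) then ln T ~ Normal(μ,σ), so the p-quantile of ln T is μ + z_p·σ.
ln(6.28) = 1.837 and ln(16.8) = 2.821; z_{0.33} = -0.4399, z_{0.77} = 0.7388.
σ = (2.821 − 1.837)/(0.7388 − (-0.4399)) = 0.835.
μ = 1.837 − (-0.4399)·0.835 = 2.205.
CV = √(exp(σ²)−1) = √(exp(0.6969)−1) = 1.004.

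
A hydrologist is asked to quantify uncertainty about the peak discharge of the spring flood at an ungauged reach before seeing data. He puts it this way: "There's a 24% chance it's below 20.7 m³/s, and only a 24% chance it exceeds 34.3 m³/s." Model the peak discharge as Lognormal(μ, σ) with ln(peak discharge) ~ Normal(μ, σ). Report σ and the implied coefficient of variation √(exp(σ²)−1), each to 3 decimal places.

If T ~ Lognormal(μ,σ) then ln T ~ Normal(μ,σ), so the p-quantile of ln T is μ + z_p·σ.
ln(20.7) = 3.03 and ln(34.3) = 3.535; z_{0.24} = -0.7063, z_{0.76} = 0.7063.
σ = (3.535 − 3.03)/(0.7063 − (-0.7063)) = 0.358.
μ = 3.03 − (-0.7063)·0.358 = 3.283.
CV = √(exp(σ²)−1) = √(exp(0.1278)−1) = 0.369.

σ ≈ 0.358, CV ≈ 0.369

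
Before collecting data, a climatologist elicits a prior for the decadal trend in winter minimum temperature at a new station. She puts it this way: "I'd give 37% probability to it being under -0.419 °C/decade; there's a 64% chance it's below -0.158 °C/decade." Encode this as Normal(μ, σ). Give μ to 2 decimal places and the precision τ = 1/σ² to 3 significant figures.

For Normal(μ,σ), the p-quantile is μ + z_p·σ. Here z_{0.37} = -0.3319, z_{0.64} = 0.3585.
So -0.419 = μ − 0.3319σ and -0.158 = μ + 0.3585σ.
Subtracting: σ = (-0.158 − -0.419)/(0.3585 − (-0.3319)) = 0.38.
Then μ = -0.419 − (-0.3319)·0.38 = -0.29.
Precision τ = 1/σ² = 1/0.3781² = 7.

μ = -0.29, τ = 7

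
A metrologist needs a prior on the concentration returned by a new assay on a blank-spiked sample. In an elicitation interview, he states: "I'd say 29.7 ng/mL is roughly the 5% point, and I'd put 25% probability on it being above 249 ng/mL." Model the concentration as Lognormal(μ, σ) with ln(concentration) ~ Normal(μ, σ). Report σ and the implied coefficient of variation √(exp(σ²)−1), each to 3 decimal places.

If T ~ Lognormal(μ,σ) then ln T ~ Normal(μ,σ), so the p-quantile of ln T is μ + z_p·σ.
ln(29.7) = 3.391 and ln(249) = 5.517; z_{0.05} = -1.645, z_{0.75} = 0.6745.
σ = (5.517 − 3.391)/(0.6745 − (-1.645)) = 0.917.
μ = 3.391 − (-1.645)·0.917 = 4.899.
CV = √(exp(σ²)−1) = √(exp(0.8405)−1) = 1.148.

σ ≈ 0.917, CV ≈ 1.148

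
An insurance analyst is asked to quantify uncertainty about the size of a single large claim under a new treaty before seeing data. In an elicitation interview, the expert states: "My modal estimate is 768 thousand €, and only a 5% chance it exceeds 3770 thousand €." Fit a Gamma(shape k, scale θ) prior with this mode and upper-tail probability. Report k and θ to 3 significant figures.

k ≈ 1.95, θ ≈ 809

Gamma(k,θ) with k>1 has mode (k−1)θ, so θ = 768/(k−1).
Need P(X < 3770) = 0.95 with θ tied to k this way. Start at k = 2, θ = 768: P(X<3770) ≈ 0.956.
Too high — lower k to spread out. Iterating converges to k ≈ 1.95.
Then θ = 768/(1.95−1) ≈ 809.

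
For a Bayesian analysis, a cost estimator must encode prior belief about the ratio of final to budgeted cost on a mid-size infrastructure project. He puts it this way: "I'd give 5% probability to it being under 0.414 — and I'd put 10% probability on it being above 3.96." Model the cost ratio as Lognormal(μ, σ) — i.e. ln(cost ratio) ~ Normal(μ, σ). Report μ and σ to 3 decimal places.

If T ~ Lognormal(μ,σ) then ln T ~ Normal(μ,σ), so the p-quantile of ln T is μ + z_p·σ.
ln(0.414) = -0.8819 and ln(3.96) = 1.376; z_{0.05} = -1.645, z_{0.9} = 1.282.
σ = (1.376 − -0.8819)/(1.282 − (-1.645)) = 0.772.
μ = -0.8819 − (-1.645)·0.772 = 0.387.

μ ≈ 0.387, σ ≈ 0.772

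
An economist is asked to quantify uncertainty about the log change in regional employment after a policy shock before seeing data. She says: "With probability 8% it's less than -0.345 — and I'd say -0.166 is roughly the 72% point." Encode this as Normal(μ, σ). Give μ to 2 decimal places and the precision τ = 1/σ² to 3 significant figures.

μ = -0.22, τ = 123

For Normal(μ,σ), the p-quantile is μ + z_p·σ. Here z_{0.08} = -1.405, z_{0.72} = 0.5828.
So -0.345 = μ − 1.405σ and -0.166 = μ + 0.5828σ.
Subtracting: σ = (-0.166 − -0.345)/(0.5828 − (-1.405)) = 0.09.
Then μ = -0.345 − (-1.405)·0.09 = -0.22.
Precision τ = 1/σ² = 1/0.09004² = 123.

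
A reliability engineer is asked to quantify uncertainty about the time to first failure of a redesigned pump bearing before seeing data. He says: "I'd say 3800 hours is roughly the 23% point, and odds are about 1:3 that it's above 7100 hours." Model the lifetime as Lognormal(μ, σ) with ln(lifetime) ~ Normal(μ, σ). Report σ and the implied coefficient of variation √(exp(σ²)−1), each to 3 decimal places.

σ ≈ 0.442, CV ≈ 0.465

If T ~ Lognormal(μ,σ) then ln T ~ Normal(μ,σ), so the p-quantile of ln T is μ + z_p·σ.
ln(3800) = 8.243 and ln(7100) = 8.868; z_{0.23} = -0.7388, z_{0.75} = 0.6745.
σ = (8.868 − 8.243)/(0.6745 − (-0.7388)) = 0.442.
μ = 8.243 − (-0.7388)·0.442 = 8.570.
CV = √(exp(σ²)−1) = √(exp(0.1956)−1) = 0.465.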